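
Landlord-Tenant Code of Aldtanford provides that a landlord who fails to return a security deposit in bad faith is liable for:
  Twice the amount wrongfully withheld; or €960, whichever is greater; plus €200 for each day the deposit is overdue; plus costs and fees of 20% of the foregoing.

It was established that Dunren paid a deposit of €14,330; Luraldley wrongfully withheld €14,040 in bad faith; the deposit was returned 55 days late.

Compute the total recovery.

Doubled: 2 × €14,040 = €28,080
Minimum €960: €28,080 meets the minimum, no increase.
Late-return penalty: 55 × €200 = €11,000
Damages plus late penalty: €28,080 + €11,000 = €39,080
Costs and fees: 20% of €39,080 = €7,816
Total recovery: €39,080 + €7,816 = €46,896

Recovery: €46,896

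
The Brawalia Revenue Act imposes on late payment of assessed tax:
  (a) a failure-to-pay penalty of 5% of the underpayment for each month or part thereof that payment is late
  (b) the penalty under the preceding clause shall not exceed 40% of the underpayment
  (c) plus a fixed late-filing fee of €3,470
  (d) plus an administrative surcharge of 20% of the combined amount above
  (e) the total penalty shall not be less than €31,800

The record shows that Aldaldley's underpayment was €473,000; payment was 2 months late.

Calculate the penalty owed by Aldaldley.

Accrued rate: 5% × 2 = 10%, capped at 40% → 10%
Failure-to-pay penalty: 10% of €473,000 = €47,300
Penalty before surcharge: €47,300 + €3,470 = €50,770
Administrative surcharge: 20% of €50,770 = €10,154
Total penalty: €50,770 + €10,154 = €60,924
Minimum €31,800: €60,924 meets the minimum, no increase.

€60,924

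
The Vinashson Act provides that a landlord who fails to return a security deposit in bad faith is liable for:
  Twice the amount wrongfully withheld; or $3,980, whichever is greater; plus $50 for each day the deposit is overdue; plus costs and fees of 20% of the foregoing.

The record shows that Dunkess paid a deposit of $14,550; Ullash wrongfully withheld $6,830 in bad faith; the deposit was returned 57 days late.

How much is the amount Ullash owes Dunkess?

Doubled: 2 × $6,830 = $13,660
Minimum $3,980: $13,660 meets the minimum, no increase.
Late-return penalty: 57 × $50 = $2,850
Damages plus late penalty: $13,660 + $2,850 = $16,510
Costs and fees: 20% of $16,510 = $3,302
Total recovery: $16,510 + $3,302 = $19,812

$19,812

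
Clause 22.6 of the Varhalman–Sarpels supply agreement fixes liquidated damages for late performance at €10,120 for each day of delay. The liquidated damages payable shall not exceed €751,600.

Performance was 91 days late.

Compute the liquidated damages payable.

Per-day damages: 91 × €10,120 = €920,920
Cap at €751,600: €920,920 exceeds the cap → €751,600

€751,600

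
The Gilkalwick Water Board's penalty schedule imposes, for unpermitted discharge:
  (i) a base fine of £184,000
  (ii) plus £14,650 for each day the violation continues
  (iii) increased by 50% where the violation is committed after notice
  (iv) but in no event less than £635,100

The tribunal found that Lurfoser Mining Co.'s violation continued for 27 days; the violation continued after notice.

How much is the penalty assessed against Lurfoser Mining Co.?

Per-day component: 27 × £14,650 = £395,550
Base plus per-day: £184,000 + £395,550 = £579,550
Enhancement: 50% of £579,550 = £289,775
Enhanced fine: £579,550 + £289,775 = £869,325
Minimum £635,100: £869,325 meets the minimum, no increase.

£869,325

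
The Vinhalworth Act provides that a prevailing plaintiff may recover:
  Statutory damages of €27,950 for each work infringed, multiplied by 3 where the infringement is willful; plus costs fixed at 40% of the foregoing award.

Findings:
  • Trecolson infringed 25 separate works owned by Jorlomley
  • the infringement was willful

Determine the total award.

Statutory damages: 25 × €27,950 = €698,750
Trebled: 3 × €698,750 = €2,096,250
Costs: 40% of €2,096,250 = €838,500
Award plus costs: €2,096,250 + €838,500 = €2,934,750

€2,934,750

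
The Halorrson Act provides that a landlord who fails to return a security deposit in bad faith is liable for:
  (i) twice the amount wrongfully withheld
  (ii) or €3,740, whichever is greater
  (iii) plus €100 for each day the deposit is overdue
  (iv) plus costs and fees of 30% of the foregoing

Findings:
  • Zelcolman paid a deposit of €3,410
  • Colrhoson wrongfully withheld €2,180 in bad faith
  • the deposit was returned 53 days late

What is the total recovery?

€12,558

Doubled: 2 × €2,180 = €4,360
Minimum €3,740: €4,360 meets the minimum, no increase.
Late-return penalty: 53 × €100 = €5,300
Damages plus late penalty: €4,360 + €5,300 = €9,660
Costs and fees: 30% of €9,660 = €2,898
Total recovery: €9,660 + €2,898 = €12,558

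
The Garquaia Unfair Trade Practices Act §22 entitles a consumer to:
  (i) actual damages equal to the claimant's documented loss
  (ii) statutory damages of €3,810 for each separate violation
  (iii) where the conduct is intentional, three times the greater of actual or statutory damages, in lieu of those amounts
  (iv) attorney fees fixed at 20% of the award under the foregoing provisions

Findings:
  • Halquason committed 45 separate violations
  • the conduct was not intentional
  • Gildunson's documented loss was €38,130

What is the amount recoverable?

€251,496

Statutory damages: 45 × €3,810 = €171,450
Conduct not intentional: the in-lieu enhancement does not apply.
Actual plus statutory damages: €38,130 + €171,450 = €209,580
Attorney fees: 20% of €209,580 = €41,916
Total recovery: €209,580 + €41,916 = €251,496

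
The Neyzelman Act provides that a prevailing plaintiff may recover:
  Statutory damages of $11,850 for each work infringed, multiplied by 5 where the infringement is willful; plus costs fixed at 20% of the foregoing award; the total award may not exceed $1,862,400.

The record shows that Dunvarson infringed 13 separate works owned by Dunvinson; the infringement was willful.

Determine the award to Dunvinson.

$924,300

Statutory damages: 13 × $11,850 = $154,050
Multiplied by 5: 5 × $154,050 = $770,250
Costs: 20% of $770,250 = $154,050
Award plus costs: $770,250 + $154,050 = $924,300
Cap at $1,862,400: $924,300 is within the cap, no reduction.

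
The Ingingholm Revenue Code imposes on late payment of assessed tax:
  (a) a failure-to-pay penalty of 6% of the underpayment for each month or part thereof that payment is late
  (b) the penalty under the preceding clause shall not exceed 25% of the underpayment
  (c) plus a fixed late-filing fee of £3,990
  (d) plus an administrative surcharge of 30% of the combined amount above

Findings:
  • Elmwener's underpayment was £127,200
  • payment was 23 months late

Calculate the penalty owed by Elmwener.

Accrued rate: 6% × 23 = 138%, capped at 25% → 25%
Failure-to-pay penalty: 25% of £127,200 = £31,800
Penalty before surcharge: £31,800 + £3,990 = £35,790
Administrative surcharge: 30% of £35,790 = £10,737
Total penalty: £35,790 + £10,737 = £46,527

Penalty: £46,527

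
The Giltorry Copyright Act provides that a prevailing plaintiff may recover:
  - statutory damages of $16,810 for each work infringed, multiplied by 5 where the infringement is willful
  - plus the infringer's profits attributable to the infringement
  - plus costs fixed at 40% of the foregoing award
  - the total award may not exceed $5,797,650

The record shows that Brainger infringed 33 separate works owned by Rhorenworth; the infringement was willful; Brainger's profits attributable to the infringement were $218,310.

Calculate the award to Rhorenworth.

Statutory damages: 33 × $16,810 = $554,730
Multiplied by 5: 5 × $554,730 = $2,773,650
Combined award: $2,773,650 + $218,310 = $2,991,960
Costs: 40% of $2,991,960 = $1,196,784
Award plus costs: $2,991,960 + $1,196,784 = $4,188,744
Cap at $5,797,650: $4,188,744 is within the cap, no reduction.

$4,188,744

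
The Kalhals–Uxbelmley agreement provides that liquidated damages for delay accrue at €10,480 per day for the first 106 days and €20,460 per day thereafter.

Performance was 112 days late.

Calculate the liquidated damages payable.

First 106 days: 106 × €10,480 = €1,110,880
Remaining days: (112 − 106) × €20,460 = €122,760
Accrued per-day damages: €1,110,880 + €122,760 = €1,233,640

Liquidated damages: €1,233,640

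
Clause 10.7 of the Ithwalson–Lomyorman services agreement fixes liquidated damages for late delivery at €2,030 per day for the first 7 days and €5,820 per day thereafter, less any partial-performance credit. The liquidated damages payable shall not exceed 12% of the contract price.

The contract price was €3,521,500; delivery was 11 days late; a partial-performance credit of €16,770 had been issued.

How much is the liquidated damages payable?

€20,720

First 7 days: 7 × €2,030 = €14,210
Remaining days: (11 − 7) × €5,820 = €23,280
Accrued per-day damages: €14,210 + €23,280 = €37,490
Less partial-performance credit: €37,490 − €16,770 = €20,720
Cap: 12% of €3,521,500 = €422,580
Cap at €422,580: €20,720 is within the cap, no reduction.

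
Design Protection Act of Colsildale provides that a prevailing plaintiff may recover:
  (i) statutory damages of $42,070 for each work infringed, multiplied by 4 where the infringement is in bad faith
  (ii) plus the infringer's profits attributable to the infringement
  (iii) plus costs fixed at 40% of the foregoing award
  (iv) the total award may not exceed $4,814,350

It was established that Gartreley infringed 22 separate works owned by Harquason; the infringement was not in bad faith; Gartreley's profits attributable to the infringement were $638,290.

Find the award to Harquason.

Award: $2,189,362

Statutory damages: 22 × $42,070 = $925,540
Infringement not in bad faith: no ×4 enhancement.
Combined award: $925,540 + $638,290 = $1,563,830
Costs: 40% of $1,563,830 = $625,532
Award plus costs: $1,563,830 + $625,532 = $2,189,362
Cap at $4,814,350: $2,189,362 is within the cap, no reduction.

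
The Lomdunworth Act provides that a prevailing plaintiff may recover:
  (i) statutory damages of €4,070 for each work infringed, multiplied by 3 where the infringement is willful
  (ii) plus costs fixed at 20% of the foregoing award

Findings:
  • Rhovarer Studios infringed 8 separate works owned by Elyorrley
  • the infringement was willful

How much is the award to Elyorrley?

€117,216

Statutory damages: 8 × €4,070 = €32,560
Trebled: 3 × €32,560 = €97,680
Costs: 20% of €97,680 = €19,536
Award plus costs: €97,680 + €19,536 = €117,216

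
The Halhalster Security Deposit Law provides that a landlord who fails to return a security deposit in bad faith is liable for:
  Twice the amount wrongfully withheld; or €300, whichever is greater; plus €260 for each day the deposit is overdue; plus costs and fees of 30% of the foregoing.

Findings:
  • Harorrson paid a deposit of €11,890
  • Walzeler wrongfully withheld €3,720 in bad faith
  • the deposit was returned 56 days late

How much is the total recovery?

€28,600

Doubled: 2 × €3,720 = €7,440
Minimum €300: €7,440 meets the minimum, no increase.
Late-return penalty: 56 × €260 = €14,560
Damages plus late penalty: €7,440 + €14,560 = €22,000
Costs and fees: 30% of €22,000 = €6,600
Total recovery: €22,000 + €6,600 = €28,600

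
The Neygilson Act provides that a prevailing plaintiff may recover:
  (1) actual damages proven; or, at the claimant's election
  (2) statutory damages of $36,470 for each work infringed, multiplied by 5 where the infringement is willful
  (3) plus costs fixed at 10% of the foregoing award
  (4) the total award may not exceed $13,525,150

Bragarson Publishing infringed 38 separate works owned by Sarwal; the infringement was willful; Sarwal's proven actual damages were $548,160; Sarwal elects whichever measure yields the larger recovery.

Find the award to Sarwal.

$7,622,230

Statutory damages: 38 × $36,470 = $1,385,860
Multiplied by 5: 5 × $1,385,860 = $6,929,300
Greater of actual damages ($548,160) or enhanced statutory damages ($6,929,300): $6,929,300
Costs: 10% of $6,929,300 = $692,930
Award plus costs: $6,929,300 + $692,930 = $7,622,230
Cap at $13,525,150: $7,622,230 is within the cap, no reduction.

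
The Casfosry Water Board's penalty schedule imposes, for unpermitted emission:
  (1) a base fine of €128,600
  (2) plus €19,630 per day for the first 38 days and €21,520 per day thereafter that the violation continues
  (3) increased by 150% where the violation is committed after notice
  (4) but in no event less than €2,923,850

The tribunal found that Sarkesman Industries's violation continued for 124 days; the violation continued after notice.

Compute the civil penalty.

First 38 days: 38 × €19,630 = €745,940
Remaining days: (124 − 38) × €21,520 = €1,850,720
Per-day component: €745,940 + €1,850,720 = €2,596,660
Base plus per-day: €128,600 + €2,596,660 = €2,725,260
Enhancement: 150% of €2,725,260 = €4,087,890
Enhanced fine: €2,725,260 + €4,087,890 = €6,813,150
Minimum €2,923,850: €6,813,150 meets the minimum, no increase.

€6,813,150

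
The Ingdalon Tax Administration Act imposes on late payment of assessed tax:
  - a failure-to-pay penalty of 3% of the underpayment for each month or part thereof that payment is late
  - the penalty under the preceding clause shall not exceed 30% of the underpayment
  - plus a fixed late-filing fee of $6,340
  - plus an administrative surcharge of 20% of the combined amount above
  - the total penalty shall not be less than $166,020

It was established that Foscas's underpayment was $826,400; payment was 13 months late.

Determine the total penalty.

$305,112

Accrued rate: 3% × 13 = 39%, capped at 30% → 30%
Failure-to-pay penalty: 30% of $826,400 = $247,920
Penalty before surcharge: $247,920 + $6,340 = $254,260
Administrative surcharge: 20% of $254,260 = $50,852
Total penalty: $254,260 + $50,852 = $305,112
Minimum $166,020: $305,112 meets the minimum, no increase.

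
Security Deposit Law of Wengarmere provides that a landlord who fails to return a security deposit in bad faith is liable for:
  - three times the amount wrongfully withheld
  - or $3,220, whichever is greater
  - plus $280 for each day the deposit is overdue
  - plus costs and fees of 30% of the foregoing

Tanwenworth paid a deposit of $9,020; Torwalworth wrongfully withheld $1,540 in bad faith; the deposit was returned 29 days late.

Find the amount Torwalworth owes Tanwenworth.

Trebled: 3 × $1,540 = $4,620
Minimum $3,220: $4,620 meets the minimum, no increase.
Late-return penalty: 29 × $280 = $8,120
Damages plus late penalty: $4,620 + $8,120 = $12,740
Costs and fees: 30% of $12,740 = $3,822
Total recovery: $12,740 + $3,822 = $16,562

$16,562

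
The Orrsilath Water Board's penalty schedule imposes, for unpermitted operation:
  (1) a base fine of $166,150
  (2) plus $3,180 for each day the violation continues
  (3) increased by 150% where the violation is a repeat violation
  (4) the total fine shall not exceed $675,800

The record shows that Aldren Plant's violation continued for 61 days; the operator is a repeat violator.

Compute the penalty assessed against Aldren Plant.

$675,800

Per-day component: 61 × $3,180 = $193,980
Base plus per-day: $166,150 + $193,980 = $360,130
Enhancement: 150% of $360,130 = $540,195
Enhanced fine: $360,130 + $540,195 = $900,325
Cap at $675,800: $900,325 exceeds the cap → $675,800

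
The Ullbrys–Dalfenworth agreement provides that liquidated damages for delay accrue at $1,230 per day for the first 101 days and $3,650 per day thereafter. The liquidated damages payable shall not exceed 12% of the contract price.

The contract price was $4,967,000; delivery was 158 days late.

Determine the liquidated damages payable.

$332,280

First 101 days: 101 × $1,230 = $124,230
Remaining days: (158 − 101) × $3,650 = $208,050
Accrued per-day damages: $124,230 + $208,050 = $332,280
Cap: 12% of $4,967,000 = $596,040
Cap at $596,040: $332,280 is within the cap, no reduction.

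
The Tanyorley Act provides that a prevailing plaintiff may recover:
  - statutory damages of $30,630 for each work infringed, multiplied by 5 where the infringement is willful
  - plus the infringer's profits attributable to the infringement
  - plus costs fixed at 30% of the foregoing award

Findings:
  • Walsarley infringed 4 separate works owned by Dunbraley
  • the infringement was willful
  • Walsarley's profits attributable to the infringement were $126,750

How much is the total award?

Statutory damages: 4 × $30,630 = $122,520
Multiplied by 5: 5 × $122,520 = $612,600
Combined award: $612,600 + $126,750 = $739,350
Costs: 30% of $739,350 = $221,805
Award plus costs: $739,350 + $221,805 = $961,155

$961,155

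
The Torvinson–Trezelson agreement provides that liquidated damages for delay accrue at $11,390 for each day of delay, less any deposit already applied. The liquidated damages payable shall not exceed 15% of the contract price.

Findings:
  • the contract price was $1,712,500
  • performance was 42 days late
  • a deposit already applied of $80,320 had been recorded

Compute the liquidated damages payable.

$256,875

Per-day damages: 42 × $11,390 = $478,380
Less deposit already applied: $478,380 − $80,320 = $398,060
Cap: 15% of $1,712,500 = $256,875
Cap at $256,875: $398,060 exceeds the cap → $256,875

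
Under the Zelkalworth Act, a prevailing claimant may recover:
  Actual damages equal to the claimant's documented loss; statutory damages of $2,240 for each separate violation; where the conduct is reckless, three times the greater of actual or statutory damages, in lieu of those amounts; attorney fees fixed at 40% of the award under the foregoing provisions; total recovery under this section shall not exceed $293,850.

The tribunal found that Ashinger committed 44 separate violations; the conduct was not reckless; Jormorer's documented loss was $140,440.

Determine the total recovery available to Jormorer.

Statutory damages: 44 × $2,240 = $98,560
Conduct not reckless: the in-lieu enhancement does not apply.
Actual plus statutory damages: $140,440 + $98,560 = $239,000
Attorney fees: 40% of $239,000 = $95,600
Total before cap: $239,000 + $95,600 = $334,600
Cap at $293,850: $334,600 exceeds the cap → $293,850

$293,850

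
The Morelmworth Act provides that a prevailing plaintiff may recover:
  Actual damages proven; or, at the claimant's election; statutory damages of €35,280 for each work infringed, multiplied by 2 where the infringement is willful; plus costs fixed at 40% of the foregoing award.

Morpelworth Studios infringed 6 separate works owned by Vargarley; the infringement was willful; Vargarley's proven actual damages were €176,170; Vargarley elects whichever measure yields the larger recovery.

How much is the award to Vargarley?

€592,704

Statutory damages: 6 × €35,280 = €211,680
Doubled: 2 × €211,680 = €423,360
Greater of actual damages (€176,170) or enhanced statutory damages (€423,360): €423,360
Costs: 40% of €423,360 = €169,344
Award plus costs: €423,360 + €169,344 = €592,704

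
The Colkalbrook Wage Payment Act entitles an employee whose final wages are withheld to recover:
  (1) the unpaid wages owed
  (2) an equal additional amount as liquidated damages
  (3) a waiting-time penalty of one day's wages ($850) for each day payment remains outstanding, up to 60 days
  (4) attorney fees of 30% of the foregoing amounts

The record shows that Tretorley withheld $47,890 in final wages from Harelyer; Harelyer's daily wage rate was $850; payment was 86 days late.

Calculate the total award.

Total award: $190,814

Liquidated damages (equal amount): $47,890
Penalty days: min(86, 60) = 60
Waiting-time penalty: 60 × $850 = $51,000
Subtotal: $47,890 + $47,890 + $51,000 = $146,780
Attorney fees: 30% of $146,780 = $44,034
Total award: $146,780 + $44,034 = $190,814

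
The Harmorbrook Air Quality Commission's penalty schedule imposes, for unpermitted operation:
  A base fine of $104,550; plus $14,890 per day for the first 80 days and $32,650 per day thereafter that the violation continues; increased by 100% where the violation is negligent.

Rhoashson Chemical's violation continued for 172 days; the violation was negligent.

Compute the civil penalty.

First 80 days: 80 × $14,890 = $1,191,200
Remaining days: (172 − 80) × $32,650 = $3,003,800
Per-day component: $1,191,200 + $3,003,800 = $4,195,000
Base plus per-day: $104,550 + $4,195,000 = $4,299,550
Enhancement: 100% of $4,299,550 = $4,299,550
Enhanced fine: $4,299,550 + $4,299,550 = $8,599,100

Civil penalty: $8,599,100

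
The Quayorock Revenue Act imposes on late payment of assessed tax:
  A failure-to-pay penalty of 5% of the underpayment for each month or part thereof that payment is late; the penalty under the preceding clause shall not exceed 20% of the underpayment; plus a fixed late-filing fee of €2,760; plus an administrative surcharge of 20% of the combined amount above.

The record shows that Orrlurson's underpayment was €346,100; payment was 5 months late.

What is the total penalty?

€86,376

Accrued rate: 5% × 5 = 25%, capped at 20% → 20%
Failure-to-pay penalty: 20% of €346,100 = €69,220
Penalty before surcharge: €69,220 + €2,760 = €71,980
Administrative surcharge: 20% of €71,980 = €14,396
Total penalty: €71,980 + €14,396 = €86,376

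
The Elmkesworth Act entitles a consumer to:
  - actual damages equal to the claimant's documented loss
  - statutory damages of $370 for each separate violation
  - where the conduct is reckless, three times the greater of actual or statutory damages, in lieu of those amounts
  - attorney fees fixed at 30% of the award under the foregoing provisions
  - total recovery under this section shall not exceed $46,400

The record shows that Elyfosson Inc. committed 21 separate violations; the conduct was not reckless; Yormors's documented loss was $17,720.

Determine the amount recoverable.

Statutory damages: 21 × $370 = $7,770
Conduct not reckless: the in-lieu enhancement does not apply.
Actual plus statutory damages: $17,720 + $7,770 = $25,490
Attorney fees: 30% of $25,490 = $7,647
Total before cap: $25,490 + $7,647 = $33,137
Cap at $46,400: $33,137 is within the cap, no reduction.

$33,137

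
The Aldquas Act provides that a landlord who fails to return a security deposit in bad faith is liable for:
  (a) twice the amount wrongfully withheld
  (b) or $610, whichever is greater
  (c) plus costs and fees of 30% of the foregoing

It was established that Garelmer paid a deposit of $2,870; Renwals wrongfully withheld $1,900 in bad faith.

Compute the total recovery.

$4,940

Doubled: 2 × $1,900 = $3,800
Minimum $610: $3,800 meets the minimum, no increase.
Costs and fees: 30% of $3,800 = $1,140
Total recovery: $3,800 + $1,140 = $4,940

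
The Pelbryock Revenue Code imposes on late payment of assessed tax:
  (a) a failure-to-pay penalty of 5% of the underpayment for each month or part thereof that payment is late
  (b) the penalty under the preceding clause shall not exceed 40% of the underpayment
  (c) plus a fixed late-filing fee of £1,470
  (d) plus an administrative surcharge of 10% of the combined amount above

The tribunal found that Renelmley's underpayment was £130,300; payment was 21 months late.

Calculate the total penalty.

Accrued rate: 5% × 21 = 105%, capped at 40% → 40%
Failure-to-pay penalty: 40% of £130,300 = £52,120
Penalty before surcharge: £52,120 + £1,470 = £53,590
Administrative surcharge: 10% of £53,590 = £5,359
Total penalty: £53,590 + £5,359 = £58,949

Penalty: £58,949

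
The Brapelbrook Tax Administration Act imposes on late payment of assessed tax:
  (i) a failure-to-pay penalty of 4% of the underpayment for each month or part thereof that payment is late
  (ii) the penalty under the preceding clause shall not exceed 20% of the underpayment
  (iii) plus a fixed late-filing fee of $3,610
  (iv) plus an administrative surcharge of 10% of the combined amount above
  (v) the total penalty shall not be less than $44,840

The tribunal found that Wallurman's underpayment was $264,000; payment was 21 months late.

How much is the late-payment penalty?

Accrued rate: 4% × 21 = 84%, capped at 20% → 20%
Failure-to-pay penalty: 20% of $264,000 = $52,800
Penalty before surcharge: $52,800 + $3,610 = $56,410
Administrative surcharge: 10% of $56,410 = $5,641
Total penalty: $56,410 + $5,641 = $62,051
Minimum $44,840: $62,051 meets the minimum, no increase.

$62,051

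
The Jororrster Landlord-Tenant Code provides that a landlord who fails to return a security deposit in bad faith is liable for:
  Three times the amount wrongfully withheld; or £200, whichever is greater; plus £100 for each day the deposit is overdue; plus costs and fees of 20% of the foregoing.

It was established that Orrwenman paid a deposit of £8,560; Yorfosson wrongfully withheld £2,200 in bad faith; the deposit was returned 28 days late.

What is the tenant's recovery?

£11,280

Trebled: 3 × £2,200 = £6,600
Minimum £200: £6,600 meets the minimum, no increase.
Late-return penalty: 28 × £100 = £2,800
Damages plus late penalty: £6,600 + £2,800 = £9,400
Costs and fees: 20% of £9,400 = £1,880
Total recovery: £9,400 + £1,880 = £11,280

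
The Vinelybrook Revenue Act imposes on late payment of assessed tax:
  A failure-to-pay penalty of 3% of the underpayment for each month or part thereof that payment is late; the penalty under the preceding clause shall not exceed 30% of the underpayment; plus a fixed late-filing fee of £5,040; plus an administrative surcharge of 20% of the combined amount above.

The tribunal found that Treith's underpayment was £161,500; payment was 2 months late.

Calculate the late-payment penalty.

£17,676

Accrued rate: 3% × 2 = 6%, capped at 30% → 6%
Failure-to-pay penalty: 6% of £161,500 = £9,690
Penalty before surcharge: £9,690 + £5,040 = £14,730
Administrative surcharge: 20% of £14,730 = £2,946
Total penalty: £14,730 + £2,946 = £17,676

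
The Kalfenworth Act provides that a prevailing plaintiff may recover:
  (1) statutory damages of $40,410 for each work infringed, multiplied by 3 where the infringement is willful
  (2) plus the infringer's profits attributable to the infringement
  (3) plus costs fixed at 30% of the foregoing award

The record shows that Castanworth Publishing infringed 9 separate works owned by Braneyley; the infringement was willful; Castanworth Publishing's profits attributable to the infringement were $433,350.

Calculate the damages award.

Statutory damages: 9 × $40,410 = $363,690
Trebled: 3 × $363,690 = $1,091,070
Combined award: $1,091,070 + $433,350 = $1,524,420
Costs: 30% of $1,524,420 = $457,326
Award plus costs: $1,524,420 + $457,326 = $1,981,746

Award: $1,981,746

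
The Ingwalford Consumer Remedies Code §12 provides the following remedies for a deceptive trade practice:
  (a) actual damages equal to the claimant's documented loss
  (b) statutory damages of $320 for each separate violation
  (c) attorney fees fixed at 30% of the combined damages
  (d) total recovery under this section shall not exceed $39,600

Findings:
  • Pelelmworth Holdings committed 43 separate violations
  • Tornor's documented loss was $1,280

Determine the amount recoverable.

Statutory damages: 43 × $320 = $13,760
Combined damages: $1,280 + $13,760 = $15,040
Attorney fees: 30% of $15,040 = $4,512
Total before cap: $15,040 + $4,512 = $19,552
Cap at $39,600: $19,552 is within the cap, no reduction.

Total recovery: $19,552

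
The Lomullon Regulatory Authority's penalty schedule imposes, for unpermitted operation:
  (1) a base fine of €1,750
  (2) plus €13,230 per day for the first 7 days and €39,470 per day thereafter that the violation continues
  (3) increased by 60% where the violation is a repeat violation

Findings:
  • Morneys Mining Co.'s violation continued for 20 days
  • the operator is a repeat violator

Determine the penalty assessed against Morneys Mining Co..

First 7 days: 7 × €13,230 = €92,610
Remaining days: (20 − 7) × €39,470 = €513,110
Per-day component: €92,610 + €513,110 = €605,720
Base plus per-day: €1,750 + €605,720 = €607,470
Enhancement: 60% of €607,470 = €364,482
Enhanced fine: €607,470 + €364,482 = €971,952

€971,952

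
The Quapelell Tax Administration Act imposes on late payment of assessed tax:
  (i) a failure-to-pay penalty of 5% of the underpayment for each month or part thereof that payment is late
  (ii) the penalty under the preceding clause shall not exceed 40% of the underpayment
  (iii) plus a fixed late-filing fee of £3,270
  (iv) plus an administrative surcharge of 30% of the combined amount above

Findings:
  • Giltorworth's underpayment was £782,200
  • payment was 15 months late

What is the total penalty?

£410,995

Accrued rate: 5% × 15 = 75%, capped at 40% → 40%
Failure-to-pay penalty: 40% of £782,200 = £312,880
Penalty before surcharge: £312,880 + £3,270 = £316,150
Administrative surcharge: 30% of £316,150 = £94,845
Total penalty: £316,150 + £94,845 = £410,995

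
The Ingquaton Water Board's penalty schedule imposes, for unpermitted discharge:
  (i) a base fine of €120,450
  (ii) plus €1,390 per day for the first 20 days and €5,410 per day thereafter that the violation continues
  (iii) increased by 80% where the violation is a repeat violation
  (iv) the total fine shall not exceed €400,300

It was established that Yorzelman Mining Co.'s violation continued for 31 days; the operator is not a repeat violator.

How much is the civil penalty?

€207,760

First 20 days: 20 × €1,390 = €27,800
Remaining days: (31 − 20) × €5,410 = €59,510
Per-day component: €27,800 + €59,510 = €87,310
Base plus per-day: €120,450 + €87,310 = €207,760
The operator is not a repeat violator: no 80% increase.
Cap at €400,300: €207,760 is within the cap, no reduction.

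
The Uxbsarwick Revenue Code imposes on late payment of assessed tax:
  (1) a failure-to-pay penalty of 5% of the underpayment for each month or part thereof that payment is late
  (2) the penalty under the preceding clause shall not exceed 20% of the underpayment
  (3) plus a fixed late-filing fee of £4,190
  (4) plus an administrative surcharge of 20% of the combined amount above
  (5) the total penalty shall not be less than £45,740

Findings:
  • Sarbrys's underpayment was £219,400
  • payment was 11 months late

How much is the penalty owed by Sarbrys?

Accrued rate: 5% × 11 = 55%, capped at 20% → 20%
Failure-to-pay penalty: 20% of £219,400 = £43,880
Penalty before surcharge: £43,880 + £4,190 = £48,070
Administrative surcharge: 20% of £48,070 = £9,614
Total penalty: £48,070 + £9,614 = £57,684
Minimum £45,740: £57,684 meets the minimum, no increase.

£57,684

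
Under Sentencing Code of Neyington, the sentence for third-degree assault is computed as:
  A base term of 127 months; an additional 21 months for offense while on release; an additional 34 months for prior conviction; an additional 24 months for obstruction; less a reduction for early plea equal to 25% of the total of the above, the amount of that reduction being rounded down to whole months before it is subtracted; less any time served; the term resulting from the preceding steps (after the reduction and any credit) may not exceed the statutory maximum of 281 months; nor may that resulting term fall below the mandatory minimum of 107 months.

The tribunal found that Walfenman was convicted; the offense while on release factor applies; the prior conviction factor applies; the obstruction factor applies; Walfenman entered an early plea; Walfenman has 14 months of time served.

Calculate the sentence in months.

141 months

Offense while on release enhancement: +21 months
Prior conviction enhancement: +34 months
Obstruction enhancement: +24 months
Adjusted term: 127 months + 21 months + 34 months + 24 months = 206 months
Early plea reduction: 25% of 206 months = 51 months (rounded down)
After reduction: 206 − 51 = 155 months
Less time served: 155 months − 14 months = 141 months
Cap at 281 months: 141 months is within the cap, no reduction.
Minimum 107 months: 141 months meets the minimum, no increase.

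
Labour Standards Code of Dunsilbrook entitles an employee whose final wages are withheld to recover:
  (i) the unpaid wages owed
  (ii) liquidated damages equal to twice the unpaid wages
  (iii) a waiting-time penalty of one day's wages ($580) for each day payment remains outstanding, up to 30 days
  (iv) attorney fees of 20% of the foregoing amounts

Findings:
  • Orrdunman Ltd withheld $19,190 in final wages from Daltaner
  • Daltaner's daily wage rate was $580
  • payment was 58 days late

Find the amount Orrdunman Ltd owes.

$89,964

Doubled: 2 × $19,190 = $38,380
Penalty days: min(58, 30) = 30
Waiting-time penalty: 30 × $580 = $17,400
Subtotal: $19,190 + $38,380 + $17,400 = $74,970
Attorney fees: 20% of $74,970 = $14,994
Total award: $74,970 + $14,994 = $89,964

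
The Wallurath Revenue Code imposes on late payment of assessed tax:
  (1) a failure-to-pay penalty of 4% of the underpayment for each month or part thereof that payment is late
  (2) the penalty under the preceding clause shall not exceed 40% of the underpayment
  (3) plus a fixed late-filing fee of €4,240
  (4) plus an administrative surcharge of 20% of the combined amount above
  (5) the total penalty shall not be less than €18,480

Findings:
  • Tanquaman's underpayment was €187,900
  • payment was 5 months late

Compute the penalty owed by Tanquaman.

Accrued rate: 4% × 5 = 20%, capped at 40% → 20%
Failure-to-pay penalty: 20% of €187,900 = €37,580
Penalty before surcharge: €37,580 + €4,240 = €41,820
Administrative surcharge: 20% of €41,820 = €8,364
Total penalty: €41,820 + €8,364 = €50,184
Minimum €18,480: €50,184 meets the minimum, no increase.

€50,184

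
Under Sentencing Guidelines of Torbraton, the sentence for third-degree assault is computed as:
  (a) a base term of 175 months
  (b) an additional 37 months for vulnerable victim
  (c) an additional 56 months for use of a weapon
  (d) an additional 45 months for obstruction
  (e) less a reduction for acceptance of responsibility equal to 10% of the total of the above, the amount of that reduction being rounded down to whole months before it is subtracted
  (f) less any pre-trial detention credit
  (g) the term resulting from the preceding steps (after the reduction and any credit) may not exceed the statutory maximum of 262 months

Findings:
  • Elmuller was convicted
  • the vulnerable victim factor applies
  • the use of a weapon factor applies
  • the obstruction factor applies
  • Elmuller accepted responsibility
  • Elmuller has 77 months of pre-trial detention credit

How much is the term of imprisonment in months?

205 months

Vulnerable victim enhancement: +37 months
Use of a weapon enhancement: +56 months
Obstruction enhancement: +45 months
Adjusted term: 175 months + 37 months + 56 months + 45 months = 313 months
Acceptance of responsibility reduction: 10% of 313 months = 31 months (rounded down)
After reduction: 313 − 31 = 282 months
Less pre-trial detention credit: 282 months − 77 months = 205 months
Cap at 262 months: 205 months is within the cap, no reduction.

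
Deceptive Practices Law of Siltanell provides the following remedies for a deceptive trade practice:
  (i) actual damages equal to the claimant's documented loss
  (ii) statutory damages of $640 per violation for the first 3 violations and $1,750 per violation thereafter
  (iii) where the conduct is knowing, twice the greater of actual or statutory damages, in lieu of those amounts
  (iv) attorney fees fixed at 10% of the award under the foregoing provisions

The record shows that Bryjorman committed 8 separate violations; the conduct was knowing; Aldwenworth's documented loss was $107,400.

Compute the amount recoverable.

Total recovery: $236,280

First 3 violations: 3 × $640 = $1,920
Remaining violations: (8 − 3) × $1,750 = $8,750
Statutory damages: $1,920 + $8,750 = $10,670
Greater of actual damages ($107,400) or statutory damages ($10,670): $107,400
Doubled: 2 × $107,400 = $214,800
Attorney fees: 10% of $214,800 = $21,480
Total recovery: $214,800 + $21,480 = $236,280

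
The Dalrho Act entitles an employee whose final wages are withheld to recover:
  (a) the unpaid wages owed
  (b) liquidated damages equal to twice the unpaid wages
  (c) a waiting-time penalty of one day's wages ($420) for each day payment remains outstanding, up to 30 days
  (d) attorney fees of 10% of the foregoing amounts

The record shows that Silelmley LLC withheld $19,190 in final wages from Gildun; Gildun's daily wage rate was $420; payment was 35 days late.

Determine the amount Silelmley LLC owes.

Doubled: 2 × $19,190 = $38,380
Penalty days: min(35, 30) = 30
Waiting-time penalty: 30 × $420 = $12,600
Subtotal: $19,190 + $38,380 + $12,600 = $70,170
Attorney fees: 10% of $70,170 = $7,017
Total award: $70,170 + $7,017 = $77,187

Total award: $77,187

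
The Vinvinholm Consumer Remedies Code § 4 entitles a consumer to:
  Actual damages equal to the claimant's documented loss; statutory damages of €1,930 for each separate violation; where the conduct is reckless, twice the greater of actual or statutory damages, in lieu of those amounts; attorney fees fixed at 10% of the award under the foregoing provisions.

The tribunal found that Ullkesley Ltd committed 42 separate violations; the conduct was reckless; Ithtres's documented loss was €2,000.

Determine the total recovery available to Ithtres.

€178,332

Statutory damages: 42 × €1,930 = €81,060
Greater of actual damages (€2,000) or statutory damages (€81,060): €81,060
Doubled: 2 × €81,060 = €162,120
Attorney fees: 10% of €162,120 = €16,212
Total recovery: €162,120 + €16,212 = €178,332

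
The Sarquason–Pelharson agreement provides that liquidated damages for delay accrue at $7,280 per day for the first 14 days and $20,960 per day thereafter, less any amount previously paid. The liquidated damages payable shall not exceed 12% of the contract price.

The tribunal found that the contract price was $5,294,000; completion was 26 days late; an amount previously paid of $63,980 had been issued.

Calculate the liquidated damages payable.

$289,460

First 14 days: 14 × $7,280 = $101,920
Remaining days: (26 − 14) × $20,960 = $251,520
Accrued per-day damages: $101,920 + $251,520 = $353,440
Less amount previously paid: $353,440 − $63,980 = $289,460
Cap: 12% of $5,294,000 = $635,280
Cap at $635,280: $289,460 is within the cap, no reduction.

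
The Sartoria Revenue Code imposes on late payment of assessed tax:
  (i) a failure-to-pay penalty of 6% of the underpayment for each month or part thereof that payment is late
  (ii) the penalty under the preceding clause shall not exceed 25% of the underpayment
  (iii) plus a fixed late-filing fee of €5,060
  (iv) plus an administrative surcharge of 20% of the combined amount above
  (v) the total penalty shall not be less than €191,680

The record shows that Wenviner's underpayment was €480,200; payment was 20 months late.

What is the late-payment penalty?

Accrued rate: 6% × 20 = 120%, capped at 25% → 25%
Failure-to-pay penalty: 25% of €480,200 = €120,050
Penalty before surcharge: €120,050 + €5,060 = €125,110
Administrative surcharge: 20% of €125,110 = €25,022
Total penalty: €125,110 + €25,022 = €150,132
Minimum €191,680: €150,132 is below the minimum → €191,680

€191,680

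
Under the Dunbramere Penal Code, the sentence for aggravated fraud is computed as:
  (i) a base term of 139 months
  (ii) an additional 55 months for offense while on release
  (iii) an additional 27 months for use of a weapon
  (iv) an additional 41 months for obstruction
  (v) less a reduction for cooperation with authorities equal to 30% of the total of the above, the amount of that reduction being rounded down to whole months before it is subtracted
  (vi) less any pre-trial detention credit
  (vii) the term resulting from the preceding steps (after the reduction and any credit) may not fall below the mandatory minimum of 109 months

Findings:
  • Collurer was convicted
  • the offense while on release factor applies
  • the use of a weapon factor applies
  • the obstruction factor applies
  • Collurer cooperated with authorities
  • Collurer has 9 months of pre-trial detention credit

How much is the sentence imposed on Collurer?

Offense while on release enhancement: +55 months
Use of a weapon enhancement: +27 months
Obstruction enhancement: +41 months
Adjusted term: 139 months + 55 months + 27 months + 41 months = 262 months
Cooperation with authorities reduction: 30% of 262 months = 78 months (rounded down)
After reduction: 262 − 78 = 184 months
Less pre-trial detention credit: 184 months − 9 months = 175 months
Minimum 109 months: 175 months meets the minimum, no increase.

Sentence: 175 months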